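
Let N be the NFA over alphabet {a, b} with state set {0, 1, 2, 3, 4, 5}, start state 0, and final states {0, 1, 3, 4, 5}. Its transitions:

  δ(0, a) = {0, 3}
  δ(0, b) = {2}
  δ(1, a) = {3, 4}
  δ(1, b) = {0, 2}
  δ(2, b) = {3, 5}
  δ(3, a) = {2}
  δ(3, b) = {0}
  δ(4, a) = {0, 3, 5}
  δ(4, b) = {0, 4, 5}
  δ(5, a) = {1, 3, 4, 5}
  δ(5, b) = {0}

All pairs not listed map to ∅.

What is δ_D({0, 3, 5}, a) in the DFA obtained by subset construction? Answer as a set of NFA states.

δ(0,a) = {0, 3}; δ(3,a) = {2}; δ(5,a) = {1, 3, 4, 5}.
Union: {0, 1, 2, 3, 4, 5}.

{0, 1, 2, 3, 4, 5}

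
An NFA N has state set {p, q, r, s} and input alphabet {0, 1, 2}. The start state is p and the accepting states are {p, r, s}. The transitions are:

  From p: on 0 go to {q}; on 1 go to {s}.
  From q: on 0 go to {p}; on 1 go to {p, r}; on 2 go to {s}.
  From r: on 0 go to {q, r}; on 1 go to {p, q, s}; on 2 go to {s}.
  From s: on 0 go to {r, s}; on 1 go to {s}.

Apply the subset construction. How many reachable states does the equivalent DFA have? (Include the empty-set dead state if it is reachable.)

12

Start state of the DFA: {p}.
{p} --0--> {q}  [new]
{p} --1--> {s}  [new]
{p} --2--> ∅  [new]
{q} --0--> {p}  [seen]
{q} --1--> {p, r}  [new]
{q} --2--> {s}  [seen]
{s} --0--> {r, s}  [new]
{s} --1--> {s}  [seen]
{s} --2--> ∅  [seen]
∅ --0--> ∅  [seen]
∅ --1--> ∅  [seen]
∅ --2--> ∅  [seen]
{p, r} --0--> {q, r}  [new]
{p, r} --1--> {p, q, s}  [new]
{p, r} --2--> {s}  [seen]
{r, s} --0--> {q, r, s}  [new]
{r, s} --1--> {p, q, s}  [seen]
{r, s} --2--> {s}  [seen]
{q, r} --0--> {p, q, r}  [new]
{q, r} --1--> {p, q, r, s}  [new]
{q, r} --2--> {s}  [seen]
{p, q, s} --0--> {p, q, r, s}  [seen]
{p, q, s} --1--> {p, r, s}  [new]
{p, q, s} --2--> {s}  [seen]
{q, r, s} --0--> {p, q, r, s}  [seen]
{q, r, s} --1--> {p, q, r, s}  [seen]
{q, r, s} --2--> {s}  [seen]
{p, q, r} --0--> {p, q, r}  [seen]
{p, q, r} --1--> {p, q, r, s}  [seen]
{p, q, r} --2--> {s}  [seen]
{p, q, r, s} --0--> {p, q, r, s}  [seen]
{p, q, r, s} --1--> {p, q, r, s}  [seen]
{p, q, r, s} --2--> {s}  [seen]
{p, r, s} --0--> {q, r, s}  [seen]
{p, r, s} --1--> {p, q, s}  [seen]
{p, r, s} --2--> {s}  [seen]
Reachable DFA states: {p}, {q}, {s}, ∅, {p, r}, {r, s}, {q, r}, {p, q, s}, {q, r, s}, {p, q, r}, {p, q, r, s}, {p, r, s}.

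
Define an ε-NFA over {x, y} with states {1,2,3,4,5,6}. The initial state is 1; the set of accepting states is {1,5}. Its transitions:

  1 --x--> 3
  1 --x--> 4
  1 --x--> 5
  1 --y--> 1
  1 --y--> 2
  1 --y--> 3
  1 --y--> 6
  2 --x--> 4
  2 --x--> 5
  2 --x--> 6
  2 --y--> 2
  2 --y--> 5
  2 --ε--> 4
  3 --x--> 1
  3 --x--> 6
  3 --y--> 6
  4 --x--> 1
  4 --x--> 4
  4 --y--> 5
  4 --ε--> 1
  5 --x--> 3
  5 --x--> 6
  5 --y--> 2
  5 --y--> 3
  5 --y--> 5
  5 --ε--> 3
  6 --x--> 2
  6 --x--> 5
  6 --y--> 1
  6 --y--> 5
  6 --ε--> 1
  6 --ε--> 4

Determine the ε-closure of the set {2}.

Begin with {2}.
2 →ε {4}; add 4.
4 →ε {1}; add 1.
ε-closure = {1,2,4}.

{1,2,4}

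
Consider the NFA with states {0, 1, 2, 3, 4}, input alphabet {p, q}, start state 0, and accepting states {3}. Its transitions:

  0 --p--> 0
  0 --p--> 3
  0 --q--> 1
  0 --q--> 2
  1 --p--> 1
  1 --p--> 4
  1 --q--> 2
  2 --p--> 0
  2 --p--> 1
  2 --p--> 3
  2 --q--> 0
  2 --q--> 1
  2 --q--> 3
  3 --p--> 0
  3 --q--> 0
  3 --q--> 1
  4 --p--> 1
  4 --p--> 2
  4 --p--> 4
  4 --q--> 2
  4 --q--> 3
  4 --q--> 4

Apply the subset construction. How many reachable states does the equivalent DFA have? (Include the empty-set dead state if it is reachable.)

Start state of the DFA: {0}.
{0} --p--> {0, 3}  [new]
{0} --q--> {1, 2}  [new]
{0, 3} --p--> {0, 3}  [seen]
{0, 3} --q--> {0, 1, 2}  [new]
{1, 2} --p--> {0, 1, 3, 4}  [new]
{1, 2} --q--> {0, 1, 2, 3}  [new]
{0, 1, 2} --p--> {0, 1, 3, 4}  [seen]
{0, 1, 2} --q--> {0, 1, 2, 3}  [seen]
{0, 1, 3, 4} --p--> {0, 1, 2, 3, 4}  [new]
{0, 1, 3, 4} --q--> {0, 1, 2, 3, 4}  [seen]
{0, 1, 2, 3} --p--> {0, 1, 3, 4}  [seen]
{0, 1, 2, 3} --q--> {0, 1, 2, 3}  [seen]
{0, 1, 2, 3, 4} --p--> {0, 1, 2, 3, 4}  [seen]
{0, 1, 2, 3, 4} --q--> {0, 1, 2, 3, 4}  [seen]
Reachable DFA states: {0}, {0, 3}, {1, 2}, {0, 1, 2}, {0, 1, 3, 4}, {0, 1, 2, 3}, {0, 1, 2, 3, 4}.

7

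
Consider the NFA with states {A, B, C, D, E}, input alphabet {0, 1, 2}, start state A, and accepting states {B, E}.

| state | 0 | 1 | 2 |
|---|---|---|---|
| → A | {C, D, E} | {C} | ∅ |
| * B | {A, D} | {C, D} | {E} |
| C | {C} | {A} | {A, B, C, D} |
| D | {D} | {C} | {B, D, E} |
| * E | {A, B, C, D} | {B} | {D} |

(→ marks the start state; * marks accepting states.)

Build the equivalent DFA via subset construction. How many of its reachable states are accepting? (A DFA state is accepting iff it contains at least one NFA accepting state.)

Start state of the DFA: {A}.
{A} --0--> {C, D, E}  [new]
{A} --1--> {C}  [new]
{A} --2--> ∅  [new]
{C, D, E} --0--> {A, B, C, D}  [new]
{C, D, E} --1--> {A, B, C}  [new]
{C, D, E} --2--> {A, B, C, D, E}  [new]
{C} --0--> {C}  [seen]
{C} --1--> {A}  [seen]
{C} --2--> {A, B, C, D}  [seen]
∅ --0--> ∅  [seen]
∅ --1--> ∅  [seen]
∅ --2--> ∅  [seen]
{A, B, C, D} --0--> {A, C, D, E}  [new]
{A, B, C, D} --1--> {A, C, D}  [new]
{A, B, C, D} --2--> {A, B, C, D, E}  [seen]
{A, B, C} --0--> {A, C, D, E}  [seen]
{A, B, C} --1--> {A, C, D}  [seen]
{A, B, C} --2--> {A, B, C, D, E}  [seen]
{A, B, C, D, E} --0--> {A, B, C, D, E}  [seen]
{A, B, C, D, E} --1--> {A, B, C, D}  [seen]
{A, B, C, D, E} --2--> {A, B, C, D, E}  [seen]
{A, C, D, E} --0--> {A, B, C, D, E}  [seen]
{A, C, D, E} --1--> {A, B, C}  [seen]
{A, C, D, E} --2--> {A, B, C, D, E}  [seen]
{A, C, D} --0--> {C, D, E}  [seen]
{A, C, D} --1--> {A, C}  [new]
{A, C, D} --2--> {A, B, C, D, E}  [seen]
{A, C} --0--> {C, D, E}  [seen]
{A, C} --1--> {A, C}  [seen]
{A, C} --2--> {A, B, C, D}  [seen]
Reachable DFA states: {A}, {C, D, E}, {C}, ∅, {A, B, C, D}, {A, B, C}, {A, B, C, D, E}, {A, C, D, E}, {A, C, D}, {A, C}.
Accepting DFA states (contain an NFA accepting state): {C, D, E}, {A, B, C, D}, {A, B, C}, {A, B, C, D, E}, {A, C, D, E}.

5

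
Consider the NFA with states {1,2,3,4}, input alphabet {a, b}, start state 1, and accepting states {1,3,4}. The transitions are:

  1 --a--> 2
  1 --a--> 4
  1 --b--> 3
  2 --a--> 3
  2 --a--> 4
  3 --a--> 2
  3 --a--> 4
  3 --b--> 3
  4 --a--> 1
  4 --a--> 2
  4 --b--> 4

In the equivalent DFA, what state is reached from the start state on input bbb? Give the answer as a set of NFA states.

{3}

Start: {1}.
δ(1,b) = {3}.
Union: {3}.
After b: {3}.
δ(3,b) = {3}.
Union: {3}.
After b: {3}.
δ(3,b) = {3}.
Union: {3}.
After b: {3}.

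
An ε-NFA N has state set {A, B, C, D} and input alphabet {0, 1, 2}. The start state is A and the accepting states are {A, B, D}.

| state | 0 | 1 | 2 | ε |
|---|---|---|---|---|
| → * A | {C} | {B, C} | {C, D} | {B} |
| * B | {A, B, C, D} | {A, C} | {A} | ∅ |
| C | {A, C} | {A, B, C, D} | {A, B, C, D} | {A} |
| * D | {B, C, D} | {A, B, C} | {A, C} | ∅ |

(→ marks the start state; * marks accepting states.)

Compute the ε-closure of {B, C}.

Begin with {B, C}.
C →ε {A}; add A.
ε-closure = {A, B, C}.

{A, B, C}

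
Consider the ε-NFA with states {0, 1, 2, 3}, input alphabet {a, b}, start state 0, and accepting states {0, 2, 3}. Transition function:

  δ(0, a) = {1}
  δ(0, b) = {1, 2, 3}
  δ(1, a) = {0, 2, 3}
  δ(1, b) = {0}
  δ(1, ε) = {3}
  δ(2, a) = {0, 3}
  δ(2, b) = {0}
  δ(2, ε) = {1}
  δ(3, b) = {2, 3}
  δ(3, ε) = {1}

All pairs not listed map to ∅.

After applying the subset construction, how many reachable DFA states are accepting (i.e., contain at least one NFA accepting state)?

4

Start state of the DFA: {0} (ε-closure of the NFA start).
{0} --a--> {1, 3}  [new]
{0} --b--> {1, 2, 3}  [new]
{1, 3} --a--> {0, 1, 2, 3}  [new]
{1, 3} --b--> {0, 1, 2, 3}  [seen]
{1, 2, 3} --a--> {0, 1, 2, 3}  [seen]
{1, 2, 3} --b--> {0, 1, 2, 3}  [seen]
{0, 1, 2, 3} --a--> {0, 1, 2, 3}  [seen]
{0, 1, 2, 3} --b--> {0, 1, 2, 3}  [seen]
Reachable DFA states: {0}, {1, 3}, {1, 2, 3}, {0, 1, 2, 3}.
Accepting DFA states (contain an NFA accepting state): {0}, {1, 3}, {1, 2, 3}, {0, 1, 2, 3}.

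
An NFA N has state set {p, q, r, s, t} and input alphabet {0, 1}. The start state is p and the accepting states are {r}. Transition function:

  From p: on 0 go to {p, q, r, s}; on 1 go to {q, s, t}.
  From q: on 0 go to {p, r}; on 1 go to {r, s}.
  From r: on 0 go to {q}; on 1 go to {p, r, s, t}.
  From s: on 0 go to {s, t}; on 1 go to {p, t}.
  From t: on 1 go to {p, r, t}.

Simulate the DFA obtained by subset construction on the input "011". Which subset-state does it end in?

Start: {p}.
δ(p,0) = {p, q, r, s}.
Union: {p, q, r, s}.
After 0: {p, q, r, s}.
δ(p,1) = {q, s, t}; δ(q,1) = {r, s}; δ(r,1) = {p, r, s, t}; δ(s,1) = {p, t}.
Union: {p, q, r, s, t}.
After 1: {p, q, r, s, t}.
δ(p,1) = {q, s, t}; δ(q,1) = {r, s}; δ(r,1) = {p, r, s, t}; δ(s,1) = {p, t}; δ(t,1) = {p, r, t}.
Union: {p, q, r, s, t}.
After 1: {p, q, r, s, t}.

{p, q, r, s, t}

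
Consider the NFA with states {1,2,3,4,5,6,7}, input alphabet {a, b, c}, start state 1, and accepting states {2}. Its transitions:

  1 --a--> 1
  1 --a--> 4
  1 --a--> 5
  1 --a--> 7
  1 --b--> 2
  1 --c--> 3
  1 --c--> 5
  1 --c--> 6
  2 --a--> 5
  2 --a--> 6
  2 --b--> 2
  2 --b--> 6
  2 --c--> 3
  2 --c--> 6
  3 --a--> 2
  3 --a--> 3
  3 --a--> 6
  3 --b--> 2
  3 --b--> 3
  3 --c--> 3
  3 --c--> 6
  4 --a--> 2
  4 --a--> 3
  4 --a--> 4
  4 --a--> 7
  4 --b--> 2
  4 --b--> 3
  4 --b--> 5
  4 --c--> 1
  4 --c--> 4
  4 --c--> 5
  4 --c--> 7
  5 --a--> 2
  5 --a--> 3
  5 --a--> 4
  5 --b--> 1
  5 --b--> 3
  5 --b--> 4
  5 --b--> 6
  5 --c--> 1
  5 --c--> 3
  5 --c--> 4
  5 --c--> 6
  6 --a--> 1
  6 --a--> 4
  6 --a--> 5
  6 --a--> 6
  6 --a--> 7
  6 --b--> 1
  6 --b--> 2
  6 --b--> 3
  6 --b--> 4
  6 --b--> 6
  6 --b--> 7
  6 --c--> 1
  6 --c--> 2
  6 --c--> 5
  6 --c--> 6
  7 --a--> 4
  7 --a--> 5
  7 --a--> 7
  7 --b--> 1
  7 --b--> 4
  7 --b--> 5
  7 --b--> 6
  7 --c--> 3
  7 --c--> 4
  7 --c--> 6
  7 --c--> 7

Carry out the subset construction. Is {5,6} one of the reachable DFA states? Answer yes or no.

yes

Start state of the DFA: {1}.
{1} --a--> {1,4,5,7}  [new]
{1} --b--> {2}  [new]
{1} --c--> {3,5,6}  [new]
{1,4,5,7} --a--> {1,2,3,4,5,7}  [new]
{1,4,5,7} --b--> {1,2,3,4,5,6}  [new]
{1,4,5,7} --c--> {1,3,4,5,6,7}  [new]
{2} --a--> {5,6}  [new]
{2} --b--> {2,6}  [new]
{2} --c--> {3,6}  [new]
{3,5,6} --a--> {1,2,3,4,5,6,7}  [new]
{3,5,6} --b--> {1,2,3,4,6,7}  [new]
{3,5,6} --c--> {1,2,3,4,5,6}  [seen]
{1,2,3,4,5,7} --a--> {1,2,3,4,5,6,7}  [seen]
{1,2,3,4,5,7} --b--> {1,2,3,4,5,6}  [seen]
{1,2,3,4,5,7} --c--> {1,3,4,5,6,7}  [seen]
{1,2,3,4,5,6} --a--> {1,2,3,4,5,6,7}  [seen]
{1,2,3,4,5,6} --b--> {1,2,3,4,5,6,7}  [seen]
{1,2,3,4,5,6} --c--> {1,2,3,4,5,6,7}  [seen]
{1,3,4,5,6,7} --a--> {1,2,3,4,5,6,7}  [seen]
{1,3,4,5,6,7} --b--> {1,2,3,4,5,6,7}  [seen]
{1,3,4,5,6,7} --c--> {1,2,3,4,5,6,7}  [seen]
{5,6} --a--> {1,2,3,4,5,6,7}  [seen]
{5,6} --b--> {1,2,3,4,6,7}  [seen]
{5,6} --c--> {1,2,3,4,5,6}  [seen]
{2,6} --a--> {1,4,5,6,7}  [new]
{2,6} --b--> {1,2,3,4,6,7}  [seen]
{2,6} --c--> {1,2,3,5,6}  [new]
{3,6} --a--> {1,2,3,4,5,6,7}  [seen]
{3,6} --b--> {1,2,3,4,6,7}  [seen]
{3,6} --c--> {1,2,3,5,6}  [seen]
{1,2,3,4,5,6,7} --a--> {1,2,3,4,5,6,7}  [seen]
{1,2,3,4,5,6,7} --b--> {1,2,3,4,5,6,7}  [seen]
{1,2,3,4,5,6,7} --c--> {1,2,3,4,5,6,7}  [seen]
{1,2,3,4,6,7} --a--> {1,2,3,4,5,6,7}  [seen]
{1,2,3,4,6,7} --b--> {1,2,3,4,5,6,7}  [seen]
{1,2,3,4,6,7} --c--> {1,2,3,4,5,6,7}  [seen]
{1,4,5,6,7} --a--> {1,2,3,4,5,6,7}  [seen]
{1,4,5,6,7} --b--> {1,2,3,4,5,6,7}  [seen]
{1,4,5,6,7} --c--> {1,2,3,4,5,6,7}  [seen]
{1,2,3,5,6} --a--> {1,2,3,4,5,6,7}  [seen]
{1,2,3,5,6} --b--> {1,2,3,4,6,7}  [seen]
{1,2,3,5,6} --c--> {1,2,3,4,5,6}  [seen]
Reachable DFA states: {1}, {1,4,5,7}, {2}, {3,5,6}, {1,2,3,4,5,7}, {1,2,3,4,5,6}, {1,3,4,5,6,7}, {5,6}, {2,6}, {3,6}, {1,2,3,4,5,6,7}, {1,2,3,4,6,7}, {1,4,5,6,7}, {1,2,3,5,6}.
{5,6} is among them.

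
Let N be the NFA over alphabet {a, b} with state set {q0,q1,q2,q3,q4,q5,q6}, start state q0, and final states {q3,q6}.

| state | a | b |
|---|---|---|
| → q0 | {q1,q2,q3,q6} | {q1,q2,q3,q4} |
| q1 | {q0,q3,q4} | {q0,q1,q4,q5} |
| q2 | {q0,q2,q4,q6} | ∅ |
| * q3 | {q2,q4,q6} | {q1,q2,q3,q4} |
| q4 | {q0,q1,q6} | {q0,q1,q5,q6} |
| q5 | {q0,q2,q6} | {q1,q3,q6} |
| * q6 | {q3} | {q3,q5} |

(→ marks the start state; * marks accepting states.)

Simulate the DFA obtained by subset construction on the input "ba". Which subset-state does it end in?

{q0,q1,q2,q3,q4,q6}

Start: {q0}.
δ(q0,b) = {q1,q2,q3,q4}.
Union: {q1,q2,q3,q4}.
After b: {q1,q2,q3,q4}.
δ(q1,a) = {q0,q3,q4}; δ(q2,a) = {q0,q2,q4,q6}; δ(q3,a) = {q2,q4,q6}; δ(q4,a) = {q0,q1,q6}.
Union: {q0,q1,q2,q3,q4,q6}.
After a: {q0,q1,q2,q3,q4,q6}.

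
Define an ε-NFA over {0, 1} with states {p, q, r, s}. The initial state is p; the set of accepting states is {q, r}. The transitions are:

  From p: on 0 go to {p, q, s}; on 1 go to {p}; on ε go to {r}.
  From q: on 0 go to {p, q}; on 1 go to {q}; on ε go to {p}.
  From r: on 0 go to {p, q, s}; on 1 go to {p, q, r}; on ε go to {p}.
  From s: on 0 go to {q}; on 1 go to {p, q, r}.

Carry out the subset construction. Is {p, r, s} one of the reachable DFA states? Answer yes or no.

no

Start state of the DFA: {p, r} (ε-closure of the NFA start).
{p, r} --0--> {p, q, r, s}  [new]
{p, r} --1--> {p, q, r}  [new]
{p, q, r, s} --0--> {p, q, r, s}  [seen]
{p, q, r, s} --1--> {p, q, r}  [seen]
{p, q, r} --0--> {p, q, r, s}  [seen]
{p, q, r} --1--> {p, q, r}  [seen]
Reachable DFA states: {p, r}, {p, q, r, s}, {p, q, r}.
{p, r, s} is not among them.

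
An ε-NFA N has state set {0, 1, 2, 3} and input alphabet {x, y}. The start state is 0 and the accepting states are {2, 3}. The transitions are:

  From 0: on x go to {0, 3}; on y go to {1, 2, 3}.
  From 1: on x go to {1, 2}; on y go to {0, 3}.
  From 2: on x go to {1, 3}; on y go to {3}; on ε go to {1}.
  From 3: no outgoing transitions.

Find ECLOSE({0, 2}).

{0, 1, 2}

Begin with {0, 2}.
2 →ε {1}; add 1.
ε-closure = {0, 1, 2}.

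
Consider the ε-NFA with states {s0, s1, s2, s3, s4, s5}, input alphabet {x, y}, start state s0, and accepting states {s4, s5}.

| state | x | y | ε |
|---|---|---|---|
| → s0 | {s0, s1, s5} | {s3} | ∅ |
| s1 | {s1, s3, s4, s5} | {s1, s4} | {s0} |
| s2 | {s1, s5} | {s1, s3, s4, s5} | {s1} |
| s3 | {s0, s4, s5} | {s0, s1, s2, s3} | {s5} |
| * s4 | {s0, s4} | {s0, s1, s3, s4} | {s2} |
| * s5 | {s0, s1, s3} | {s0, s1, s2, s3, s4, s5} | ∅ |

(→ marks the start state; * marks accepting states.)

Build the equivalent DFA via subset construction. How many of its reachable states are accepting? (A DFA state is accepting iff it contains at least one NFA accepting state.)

Start state of the DFA: {s0} (ε-closure of the NFA start).
{s0} --x--> {s0, s1, s5}  [new]
{s0} --y--> {s3, s5}  [new]
{s0, s1, s5} --x--> {s0, s1, s2, s3, s4, s5}  [new]
{s0, s1, s5} --y--> {s0, s1, s2, s3, s4, s5}  [seen]
{s3, s5} --x--> {s0, s1, s2, s3, s4, s5}  [seen]
{s3, s5} --y--> {s0, s1, s2, s3, s4, s5}  [seen]
{s0, s1, s2, s3, s4, s5} --x--> {s0, s1, s2, s3, s4, s5}  [seen]
{s0, s1, s2, s3, s4, s5} --y--> {s0, s1, s2, s3, s4, s5}  [seen]
Reachable DFA states: {s0}, {s0, s1, s5}, {s3, s5}, {s0, s1, s2, s3, s4, s5}.
Accepting DFA states (contain an NFA accepting state): {s0, s1, s5}, {s3, s5}, {s0, s1, s2, s3, s4, s5}.

3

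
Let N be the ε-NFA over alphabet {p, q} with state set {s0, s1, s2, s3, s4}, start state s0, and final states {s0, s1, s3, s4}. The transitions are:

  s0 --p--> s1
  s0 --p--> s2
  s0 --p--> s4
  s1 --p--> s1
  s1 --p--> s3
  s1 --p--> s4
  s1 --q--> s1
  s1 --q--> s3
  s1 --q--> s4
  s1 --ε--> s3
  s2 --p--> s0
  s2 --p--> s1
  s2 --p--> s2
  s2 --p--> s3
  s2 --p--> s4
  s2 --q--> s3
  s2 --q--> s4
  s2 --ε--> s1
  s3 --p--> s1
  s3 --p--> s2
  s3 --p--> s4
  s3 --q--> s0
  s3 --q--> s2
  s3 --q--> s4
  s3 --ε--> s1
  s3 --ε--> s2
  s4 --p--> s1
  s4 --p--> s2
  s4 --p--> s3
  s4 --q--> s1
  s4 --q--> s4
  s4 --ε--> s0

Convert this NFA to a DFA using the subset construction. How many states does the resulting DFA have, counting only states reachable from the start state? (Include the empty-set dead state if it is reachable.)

Start state of the DFA: {s0} (ε-closure of the NFA start).
{s0} --p--> {s0, s1, s2, s3, s4}  [new]
{s0} --q--> ∅  [new]
{s0, s1, s2, s3, s4} --p--> {s0, s1, s2, s3, s4}  [seen]
{s0, s1, s2, s3, s4} --q--> {s0, s1, s2, s3, s4}  [seen]
∅ --p--> ∅  [seen]
∅ --q--> ∅  [seen]
Reachable DFA states: {s0}, {s0, s1, s2, s3, s4}, ∅.

3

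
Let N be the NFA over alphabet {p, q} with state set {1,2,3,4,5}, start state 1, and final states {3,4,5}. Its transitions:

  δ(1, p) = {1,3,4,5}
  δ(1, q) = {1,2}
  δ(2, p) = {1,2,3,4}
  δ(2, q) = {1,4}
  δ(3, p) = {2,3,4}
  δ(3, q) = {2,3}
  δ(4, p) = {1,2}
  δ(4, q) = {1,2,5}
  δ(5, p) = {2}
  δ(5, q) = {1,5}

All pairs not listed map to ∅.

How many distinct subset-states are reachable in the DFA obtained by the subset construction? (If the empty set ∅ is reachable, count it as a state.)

7

Start state of the DFA: {1}.
{1} --p--> {1,3,4,5}  [new]
{1} --q--> {1,2}  [new]
{1,3,4,5} --p--> {1,2,3,4,5}  [new]
{1,3,4,5} --q--> {1,2,3,5}  [new]
{1,2} --p--> {1,2,3,4,5}  [seen]
{1,2} --q--> {1,2,4}  [new]
{1,2,3,4,5} --p--> {1,2,3,4,5}  [seen]
{1,2,3,4,5} --q--> {1,2,3,4,5}  [seen]
{1,2,3,5} --p--> {1,2,3,4,5}  [seen]
{1,2,3,5} --q--> {1,2,3,4,5}  [seen]
{1,2,4} --p--> {1,2,3,4,5}  [seen]
{1,2,4} --q--> {1,2,4,5}  [new]
{1,2,4,5} --p--> {1,2,3,4,5}  [seen]
{1,2,4,5} --q--> {1,2,4,5}  [seen]
Reachable DFA states: {1}, {1,3,4,5}, {1,2}, {1,2,3,4,5}, {1,2,3,5}, {1,2,4}, {1,2,4,5}.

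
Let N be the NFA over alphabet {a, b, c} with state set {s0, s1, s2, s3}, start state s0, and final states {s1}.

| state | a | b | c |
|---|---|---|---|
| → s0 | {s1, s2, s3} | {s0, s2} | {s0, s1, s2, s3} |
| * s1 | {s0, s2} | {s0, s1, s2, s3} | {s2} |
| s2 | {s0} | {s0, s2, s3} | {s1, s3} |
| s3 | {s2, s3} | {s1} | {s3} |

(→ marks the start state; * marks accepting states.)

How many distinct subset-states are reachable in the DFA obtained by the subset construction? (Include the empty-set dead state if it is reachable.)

5

Start state of the DFA: {s0}.
{s0} --a--> {s1, s2, s3}  [new]
{s0} --b--> {s0, s2}  [new]
{s0} --c--> {s0, s1, s2, s3}  [new]
{s1, s2, s3} --a--> {s0, s2, s3}  [new]
{s1, s2, s3} --b--> {s0, s1, s2, s3}  [seen]
{s1, s2, s3} --c--> {s1, s2, s3}  [seen]
{s0, s2} --a--> {s0, s1, s2, s3}  [seen]
{s0, s2} --b--> {s0, s2, s3}  [seen]
{s0, s2} --c--> {s0, s1, s2, s3}  [seen]
{s0, s1, s2, s3} --a--> {s0, s1, s2, s3}  [seen]
{s0, s1, s2, s3} --b--> {s0, s1, s2, s3}  [seen]
{s0, s1, s2, s3} --c--> {s0, s1, s2, s3}  [seen]
{s0, s2, s3} --a--> {s0, s1, s2, s3}  [seen]
{s0, s2, s3} --b--> {s0, s1, s2, s3}  [seen]
{s0, s2, s3} --c--> {s0, s1, s2, s3}  [seen]
Reachable DFA states: {s0}, {s1, s2, s3}, {s0, s2}, {s0, s1, s2, s3}, {s0, s2, s3}.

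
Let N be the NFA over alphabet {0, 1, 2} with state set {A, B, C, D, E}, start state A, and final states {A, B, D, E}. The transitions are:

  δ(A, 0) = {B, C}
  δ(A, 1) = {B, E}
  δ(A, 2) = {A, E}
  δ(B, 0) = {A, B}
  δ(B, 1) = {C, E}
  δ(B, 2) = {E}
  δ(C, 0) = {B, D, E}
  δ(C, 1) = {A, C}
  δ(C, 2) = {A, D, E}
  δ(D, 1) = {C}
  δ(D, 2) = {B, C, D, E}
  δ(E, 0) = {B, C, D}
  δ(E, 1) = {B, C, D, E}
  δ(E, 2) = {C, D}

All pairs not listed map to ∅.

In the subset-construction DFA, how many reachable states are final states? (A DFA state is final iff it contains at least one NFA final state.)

Start state of the DFA: {A}.
{A} --0--> {B, C}  [new]
{A} --1--> {B, E}  [new]
{A} --2--> {A, E}  [new]
{B, C} --0--> {A, B, D, E}  [new]
{B, C} --1--> {A, C, E}  [new]
{B, C} --2--> {A, D, E}  [new]
{B, E} --0--> {A, B, C, D}  [new]
{B, E} --1--> {B, C, D, E}  [new]
{B, E} --2--> {C, D, E}  [new]
{A, E} --0--> {B, C, D}  [new]
{A, E} --1--> {B, C, D, E}  [seen]
{A, E} --2--> {A, C, D, E}  [new]
{A, B, D, E} --0--> {A, B, C, D}  [seen]
{A, B, D, E} --1--> {B, C, D, E}  [seen]
{A, B, D, E} --2--> {A, B, C, D, E}  [new]
{A, C, E} --0--> {B, C, D, E}  [seen]
{A, C, E} --1--> {A, B, C, D, E}  [seen]
{A, C, E} --2--> {A, C, D, E}  [seen]
{A, D, E} --0--> {B, C, D}  [seen]
{A, D, E} --1--> {B, C, D, E}  [seen]
{A, D, E} --2--> {A, B, C, D, E}  [seen]
{A, B, C, D} --0--> {A, B, C, D, E}  [seen]
{A, B, C, D} --1--> {A, B, C, E}  [new]
{A, B, C, D} --2--> {A, B, C, D, E}  [seen]
{B, C, D, E} --0--> {A, B, C, D, E}  [seen]
{B, C, D, E} --1--> {A, B, C, D, E}  [seen]
{B, C, D, E} --2--> {A, B, C, D, E}  [seen]
{C, D, E} --0--> {B, C, D, E}  [seen]
{C, D, E} --1--> {A, B, C, D, E}  [seen]
{C, D, E} --2--> {A, B, C, D, E}  [seen]
{B, C, D} --0--> {A, B, D, E}  [seen]
{B, C, D} --1--> {A, C, E}  [seen]
{B, C, D} --2--> {A, B, C, D, E}  [seen]
{A, C, D, E} --0--> {B, C, D, E}  [seen]
{A, C, D, E} --1--> {A, B, C, D, E}  [seen]
{A, C, D, E} --2--> {A, B, C, D, E}  [seen]
{A, B, C, D, E} --0--> {A, B, C, D, E}  [seen]
{A, B, C, D, E} --1--> {A, B, C, D, E}  [seen]
{A, B, C, D, E} --2--> {A, B, C, D, E}  [seen]
{A, B, C, E} --0--> {A, B, C, D, E}  [seen]
{A, B, C, E} --1--> {A, B, C, D, E}  [seen]
{A, B, C, E} --2--> {A, C, D, E}  [seen]
Reachable DFA states: {A}, {B, C}, {B, E}, {A, E}, {A, B, D, E}, {A, C, E}, {A, D, E}, {A, B, C, D}, {B, C, D, E}, {C, D, E}, {B, C, D}, {A, C, D, E}, {A, B, C, D, E}, {A, B, C, E}.
Accepting DFA states (contain an NFA accepting state): {A}, {B, C}, {B, E}, {A, E}, {A, B, D, E}, {A, C, E}, {A, D, E}, {A, B, C, D}, {B, C, D, E}, {C, D, E}, {B, C, D}, {A, C, D, E}, {A, B, C, D, E}, {A, B, C, E}.

14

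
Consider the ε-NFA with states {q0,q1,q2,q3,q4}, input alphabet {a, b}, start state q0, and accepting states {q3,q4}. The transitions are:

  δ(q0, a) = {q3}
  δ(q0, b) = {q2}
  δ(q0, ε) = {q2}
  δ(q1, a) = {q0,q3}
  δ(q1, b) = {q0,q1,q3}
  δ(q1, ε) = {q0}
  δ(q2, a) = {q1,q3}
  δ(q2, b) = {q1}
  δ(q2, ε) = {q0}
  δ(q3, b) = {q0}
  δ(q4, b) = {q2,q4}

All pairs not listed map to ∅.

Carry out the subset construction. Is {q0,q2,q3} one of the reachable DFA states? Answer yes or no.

Start state of the DFA: {q0,q2} (ε-closure of the NFA start).
{q0,q2} --a--> {q0,q1,q2,q3}  [new]
{q0,q2} --b--> {q0,q1,q2}  [new]
{q0,q1,q2,q3} --a--> {q0,q1,q2,q3}  [seen]
{q0,q1,q2,q3} --b--> {q0,q1,q2,q3}  [seen]
{q0,q1,q2} --a--> {q0,q1,q2,q3}  [seen]
{q0,q1,q2} --b--> {q0,q1,q2,q3}  [seen]
Reachable DFA states: {q0,q2}, {q0,q1,q2,q3}, {q0,q1,q2}.
{q0,q2,q3} is not among them.

no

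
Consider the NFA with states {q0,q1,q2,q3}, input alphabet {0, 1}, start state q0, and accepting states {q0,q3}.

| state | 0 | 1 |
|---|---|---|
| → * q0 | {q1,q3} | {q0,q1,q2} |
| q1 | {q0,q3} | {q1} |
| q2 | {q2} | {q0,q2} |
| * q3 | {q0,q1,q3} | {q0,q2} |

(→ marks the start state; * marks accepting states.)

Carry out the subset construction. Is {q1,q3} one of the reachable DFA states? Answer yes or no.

yes

Start state of the DFA: {q0}.
{q0} --0--> {q1,q3}  [new]
{q0} --1--> {q0,q1,q2}  [new]
{q1,q3} --0--> {q0,q1,q3}  [new]
{q1,q3} --1--> {q0,q1,q2}  [seen]
{q0,q1,q2} --0--> {q0,q1,q2,q3}  [new]
{q0,q1,q2} --1--> {q0,q1,q2}  [seen]
{q0,q1,q3} --0--> {q0,q1,q3}  [seen]
{q0,q1,q3} --1--> {q0,q1,q2}  [seen]
{q0,q1,q2,q3} --0--> {q0,q1,q2,q3}  [seen]
{q0,q1,q2,q3} --1--> {q0,q1,q2}  [seen]
Reachable DFA states: {q0}, {q1,q3}, {q0,q1,q2}, {q0,q1,q3}, {q0,q1,q2,q3}.
{q1,q3} is among them.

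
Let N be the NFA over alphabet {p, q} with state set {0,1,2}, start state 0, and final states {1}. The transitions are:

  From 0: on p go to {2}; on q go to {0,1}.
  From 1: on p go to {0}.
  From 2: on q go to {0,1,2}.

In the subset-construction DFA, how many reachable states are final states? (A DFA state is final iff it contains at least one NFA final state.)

Start state of the DFA: {0}.
{0} --p--> {2}  [new]
{0} --q--> {0,1}  [new]
{2} --p--> ∅  [new]
{2} --q--> {0,1,2}  [new]
{0,1} --p--> {0,2}  [new]
{0,1} --q--> {0,1}  [seen]
∅ --p--> ∅  [seen]
∅ --q--> ∅  [seen]
{0,1,2} --p--> {0,2}  [seen]
{0,1,2} --q--> {0,1,2}  [seen]
{0,2} --p--> {2}  [seen]
{0,2} --q--> {0,1,2}  [seen]
Reachable DFA states: {0}, {2}, {0,1}, ∅, {0,1,2}, {0,2}.
Accepting DFA states (contain an NFA accepting state): {0,1}, {0,1,2}.

2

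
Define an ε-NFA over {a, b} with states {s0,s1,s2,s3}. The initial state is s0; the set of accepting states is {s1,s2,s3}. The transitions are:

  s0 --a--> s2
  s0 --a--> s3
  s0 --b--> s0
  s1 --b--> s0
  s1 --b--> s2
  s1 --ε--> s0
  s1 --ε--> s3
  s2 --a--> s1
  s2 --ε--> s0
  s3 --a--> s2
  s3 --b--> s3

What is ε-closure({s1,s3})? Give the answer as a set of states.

Begin with {s1,s3}.
s1 →ε {s0,s3}; add s0.
ε-closure = {s0,s1,s3}.

{s0,s1,s3}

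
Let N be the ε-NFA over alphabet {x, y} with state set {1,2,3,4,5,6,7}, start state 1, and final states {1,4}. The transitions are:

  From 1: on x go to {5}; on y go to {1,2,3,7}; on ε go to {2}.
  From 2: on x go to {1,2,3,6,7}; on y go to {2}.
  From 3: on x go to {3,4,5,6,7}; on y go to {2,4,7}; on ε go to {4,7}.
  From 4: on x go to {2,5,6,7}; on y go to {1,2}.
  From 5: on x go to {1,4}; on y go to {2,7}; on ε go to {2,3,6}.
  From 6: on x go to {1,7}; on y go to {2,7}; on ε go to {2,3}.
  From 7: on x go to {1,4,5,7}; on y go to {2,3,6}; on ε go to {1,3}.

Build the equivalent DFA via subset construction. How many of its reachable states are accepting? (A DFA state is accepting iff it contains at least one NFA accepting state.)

4

Start state of the DFA: {1,2} (ε-closure of the NFA start).
{1,2} --x--> {1,2,3,4,5,6,7}  [new]
{1,2} --y--> {1,2,3,4,7}  [new]
{1,2,3,4,5,6,7} --x--> {1,2,3,4,5,6,7}  [seen]
{1,2,3,4,5,6,7} --y--> {1,2,3,4,6,7}  [new]
{1,2,3,4,7} --x--> {1,2,3,4,5,6,7}  [seen]
{1,2,3,4,7} --y--> {1,2,3,4,6,7}  [seen]
{1,2,3,4,6,7} --x--> {1,2,3,4,5,6,7}  [seen]
{1,2,3,4,6,7} --y--> {1,2,3,4,6,7}  [seen]
Reachable DFA states: {1,2}, {1,2,3,4,5,6,7}, {1,2,3,4,7}, {1,2,3,4,6,7}.
Accepting DFA states (contain an NFA accepting state): {1,2}, {1,2,3,4,5,6,7}, {1,2,3,4,7}, {1,2,3,4,6,7}.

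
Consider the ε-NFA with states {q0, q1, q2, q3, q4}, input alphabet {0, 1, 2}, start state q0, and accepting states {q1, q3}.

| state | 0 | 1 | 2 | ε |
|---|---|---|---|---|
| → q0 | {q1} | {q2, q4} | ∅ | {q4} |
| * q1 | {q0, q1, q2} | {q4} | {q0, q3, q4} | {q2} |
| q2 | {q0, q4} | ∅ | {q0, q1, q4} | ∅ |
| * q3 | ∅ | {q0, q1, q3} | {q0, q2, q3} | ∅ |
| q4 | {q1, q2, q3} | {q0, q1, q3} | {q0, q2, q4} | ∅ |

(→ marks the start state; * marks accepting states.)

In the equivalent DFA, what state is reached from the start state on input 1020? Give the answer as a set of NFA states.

Start: {q0, q4}.
δ(q0,1) = {q2, q4}; δ(q4,1) = {q0, q1, q3}.
Union: {q0, q1, q2, q3, q4}.
After 1: {q0, q1, q2, q3, q4}.
δ(q0,0) = {q1}; δ(q1,0) = {q0, q1, q2}; δ(q2,0) = {q0, q4}; δ(q3,0) = ∅; δ(q4,0) = {q1, q2, q3}.
Union: {q0, q1, q2, q3, q4}.
After 0: {q0, q1, q2, q3, q4}.
δ(q0,2) = ∅; δ(q1,2) = {q0, q3, q4}; δ(q2,2) = {q0, q1, q4}; δ(q3,2) = {q0, q2, q3}; δ(q4,2) = {q0, q2, q4}.
Union: {q0, q1, q2, q3, q4}.
After 2: {q0, q1, q2, q3, q4}.
δ(q0,0) = {q1}; δ(q1,0) = {q0, q1, q2}; δ(q2,0) = {q0, q4}; δ(q3,0) = ∅; δ(q4,0) = {q1, q2, q3}.
Union: {q0, q1, q2, q3, q4}.
After 0: {q0, q1, q2, q3, q4}.

{q0, q1, q2, q3, q4}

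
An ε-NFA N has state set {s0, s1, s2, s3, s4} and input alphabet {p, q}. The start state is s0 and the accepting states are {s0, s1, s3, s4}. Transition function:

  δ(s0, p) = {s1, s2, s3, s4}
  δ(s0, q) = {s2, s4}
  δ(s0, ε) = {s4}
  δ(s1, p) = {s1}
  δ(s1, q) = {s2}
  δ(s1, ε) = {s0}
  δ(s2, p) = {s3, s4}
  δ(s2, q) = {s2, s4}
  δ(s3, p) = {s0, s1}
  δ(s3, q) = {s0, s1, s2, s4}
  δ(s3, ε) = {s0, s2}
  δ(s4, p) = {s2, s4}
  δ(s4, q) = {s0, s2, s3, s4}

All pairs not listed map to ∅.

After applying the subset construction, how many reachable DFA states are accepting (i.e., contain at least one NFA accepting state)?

3

Start state of the DFA: {s0, s4} (ε-closure of the NFA start).
{s0, s4} --p--> {s0, s1, s2, s3, s4}  [new]
{s0, s4} --q--> {s0, s2, s3, s4}  [new]
{s0, s1, s2, s3, s4} --p--> {s0, s1, s2, s3, s4}  [seen]
{s0, s1, s2, s3, s4} --q--> {s0, s1, s2, s3, s4}  [seen]
{s0, s2, s3, s4} --p--> {s0, s1, s2, s3, s4}  [seen]
{s0, s2, s3, s4} --q--> {s0, s1, s2, s3, s4}  [seen]
Reachable DFA states: {s0, s4}, {s0, s1, s2, s3, s4}, {s0, s2, s3, s4}.
Accepting DFA states (contain an NFA accepting state): {s0, s4}, {s0, s1, s2, s3, s4}, {s0, s2, s3, s4}.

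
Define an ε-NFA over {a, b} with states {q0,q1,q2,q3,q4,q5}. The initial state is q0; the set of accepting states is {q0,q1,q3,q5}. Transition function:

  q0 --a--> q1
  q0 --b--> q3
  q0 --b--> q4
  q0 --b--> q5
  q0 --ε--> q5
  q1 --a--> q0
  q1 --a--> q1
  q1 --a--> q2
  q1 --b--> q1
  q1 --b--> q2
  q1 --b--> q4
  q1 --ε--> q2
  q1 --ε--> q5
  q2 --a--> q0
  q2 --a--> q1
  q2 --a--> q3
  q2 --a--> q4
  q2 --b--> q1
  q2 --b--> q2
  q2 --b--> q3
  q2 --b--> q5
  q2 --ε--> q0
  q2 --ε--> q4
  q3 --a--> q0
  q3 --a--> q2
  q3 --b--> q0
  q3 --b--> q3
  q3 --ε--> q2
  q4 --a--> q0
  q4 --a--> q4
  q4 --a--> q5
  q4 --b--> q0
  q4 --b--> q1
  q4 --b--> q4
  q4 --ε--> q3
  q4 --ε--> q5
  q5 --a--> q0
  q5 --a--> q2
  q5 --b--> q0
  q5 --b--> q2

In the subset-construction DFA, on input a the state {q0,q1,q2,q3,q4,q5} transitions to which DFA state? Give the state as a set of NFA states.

{q0,q1,q2,q3,q4,q5}

δ(q0,a) = {q1}; δ(q1,a) = {q0,q1,q2}; δ(q2,a) = {q0,q1,q3,q4}; δ(q3,a) = {q0,q2}; δ(q4,a) = {q0,q4,q5}; δ(q5,a) = {q0,q2}.
Union: {q0,q1,q2,q3,q4,q5}.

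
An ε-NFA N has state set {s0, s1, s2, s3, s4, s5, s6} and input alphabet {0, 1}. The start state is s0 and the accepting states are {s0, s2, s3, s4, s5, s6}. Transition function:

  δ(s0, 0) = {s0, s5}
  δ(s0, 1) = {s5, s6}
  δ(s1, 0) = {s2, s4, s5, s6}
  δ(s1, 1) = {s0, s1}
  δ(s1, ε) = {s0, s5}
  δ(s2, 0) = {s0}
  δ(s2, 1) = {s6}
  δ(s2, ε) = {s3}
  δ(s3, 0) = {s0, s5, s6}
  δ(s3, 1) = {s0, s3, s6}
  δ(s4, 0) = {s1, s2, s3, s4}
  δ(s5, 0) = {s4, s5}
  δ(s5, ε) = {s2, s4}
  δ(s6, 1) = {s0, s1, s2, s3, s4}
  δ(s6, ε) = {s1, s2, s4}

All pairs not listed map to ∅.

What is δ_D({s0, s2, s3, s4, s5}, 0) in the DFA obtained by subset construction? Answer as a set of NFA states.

{s0, s1, s2, s3, s4, s5, s6}

δ(s0,0) = {s0, s5}; δ(s2,0) = {s0}; δ(s3,0) = {s0, s5, s6}; δ(s4,0) = {s1, s2, s3, s4}; δ(s5,0) = {s4, s5}.
Union: {s0, s1, s2, s3, s4, s5, s6}.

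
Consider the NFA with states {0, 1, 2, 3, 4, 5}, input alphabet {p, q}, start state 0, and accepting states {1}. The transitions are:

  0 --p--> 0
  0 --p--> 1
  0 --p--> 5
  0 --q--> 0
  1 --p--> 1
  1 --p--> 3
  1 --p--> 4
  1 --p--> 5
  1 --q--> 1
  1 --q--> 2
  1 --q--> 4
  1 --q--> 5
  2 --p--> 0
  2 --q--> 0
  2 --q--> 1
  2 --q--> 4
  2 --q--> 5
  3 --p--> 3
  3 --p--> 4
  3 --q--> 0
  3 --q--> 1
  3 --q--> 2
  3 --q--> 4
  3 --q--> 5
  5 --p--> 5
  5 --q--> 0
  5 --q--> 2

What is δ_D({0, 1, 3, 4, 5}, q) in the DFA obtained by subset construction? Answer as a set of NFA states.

δ(0,q) = {0}; δ(1,q) = {1, 2, 4, 5}; δ(3,q) = {0, 1, 2, 4, 5}; δ(4,q) = ∅; δ(5,q) = {0, 2}.
Union: {0, 1, 2, 4, 5}.

{0, 1, 2, 4, 5}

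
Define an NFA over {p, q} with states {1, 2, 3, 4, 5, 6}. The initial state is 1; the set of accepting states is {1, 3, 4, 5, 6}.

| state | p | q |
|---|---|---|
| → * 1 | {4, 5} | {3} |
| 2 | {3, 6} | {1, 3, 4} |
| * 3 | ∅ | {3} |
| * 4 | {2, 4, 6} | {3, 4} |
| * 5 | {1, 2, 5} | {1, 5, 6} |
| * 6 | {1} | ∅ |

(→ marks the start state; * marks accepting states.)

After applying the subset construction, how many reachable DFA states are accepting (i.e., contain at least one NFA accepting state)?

6

Start state of the DFA: {1}.
{1} --p--> {4, 5}  [new]
{1} --q--> {3}  [new]
{4, 5} --p--> {1, 2, 4, 5, 6}  [new]
{4, 5} --q--> {1, 3, 4, 5, 6}  [new]
{3} --p--> ∅  [new]
{3} --q--> {3}  [seen]
{1, 2, 4, 5, 6} --p--> {1, 2, 3, 4, 5, 6}  [new]
{1, 2, 4, 5, 6} --q--> {1, 3, 4, 5, 6}  [seen]
{1, 3, 4, 5, 6} --p--> {1, 2, 4, 5, 6}  [seen]
{1, 3, 4, 5, 6} --q--> {1, 3, 4, 5, 6}  [seen]
∅ --p--> ∅  [seen]
∅ --q--> ∅  [seen]
{1, 2, 3, 4, 5, 6} --p--> {1, 2, 3, 4, 5, 6}  [seen]
{1, 2, 3, 4, 5, 6} --q--> {1, 3, 4, 5, 6}  [seen]
Reachable DFA states: {1}, {4, 5}, {3}, {1, 2, 4, 5, 6}, {1, 3, 4, 5, 6}, ∅, {1, 2, 3, 4, 5, 6}.
Accepting DFA states (contain an NFA accepting state): {1}, {4, 5}, {3}, {1, 2, 4, 5, 6}, {1, 3, 4, 5, 6}, {1, 2, 3, 4, 5, 6}.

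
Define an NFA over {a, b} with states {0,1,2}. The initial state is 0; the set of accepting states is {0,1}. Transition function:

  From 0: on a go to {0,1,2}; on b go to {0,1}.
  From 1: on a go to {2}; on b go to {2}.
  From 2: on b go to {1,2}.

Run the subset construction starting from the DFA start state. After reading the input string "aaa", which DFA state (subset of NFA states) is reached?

Start: {0}.
δ(0,a) = {0,1,2}.
Union: {0,1,2}.
After a: {0,1,2}.
δ(0,a) = {0,1,2}; δ(1,a) = {2}; δ(2,a) = ∅.
Union: {0,1,2}.
After a: {0,1,2}.
δ(0,a) = {0,1,2}; δ(1,a) = {2}; δ(2,a) = ∅.
Union: {0,1,2}.
After a: {0,1,2}.

{0,1,2}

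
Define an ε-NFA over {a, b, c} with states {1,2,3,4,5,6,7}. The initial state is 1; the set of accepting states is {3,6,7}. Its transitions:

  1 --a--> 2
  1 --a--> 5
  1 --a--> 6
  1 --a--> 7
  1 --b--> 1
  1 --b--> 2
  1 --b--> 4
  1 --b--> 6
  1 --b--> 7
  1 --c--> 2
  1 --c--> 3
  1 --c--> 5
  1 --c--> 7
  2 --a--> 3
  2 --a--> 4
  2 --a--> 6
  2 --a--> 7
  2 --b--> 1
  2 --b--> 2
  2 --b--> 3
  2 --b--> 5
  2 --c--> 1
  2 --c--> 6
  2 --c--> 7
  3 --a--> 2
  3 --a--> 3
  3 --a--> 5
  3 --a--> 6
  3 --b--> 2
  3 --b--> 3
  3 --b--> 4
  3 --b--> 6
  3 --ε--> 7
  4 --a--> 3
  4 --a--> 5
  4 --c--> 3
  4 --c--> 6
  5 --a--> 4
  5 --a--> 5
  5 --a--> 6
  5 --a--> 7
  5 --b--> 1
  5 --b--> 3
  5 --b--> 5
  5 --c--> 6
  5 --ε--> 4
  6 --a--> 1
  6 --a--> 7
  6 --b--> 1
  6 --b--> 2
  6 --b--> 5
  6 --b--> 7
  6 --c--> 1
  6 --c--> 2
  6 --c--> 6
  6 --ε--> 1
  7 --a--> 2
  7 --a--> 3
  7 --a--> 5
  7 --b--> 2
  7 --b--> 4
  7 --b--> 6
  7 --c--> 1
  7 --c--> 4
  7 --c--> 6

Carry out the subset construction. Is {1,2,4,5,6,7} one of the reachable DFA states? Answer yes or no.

yes

Start state of the DFA: {1} (ε-closure of the NFA start).
{1} --a--> {1,2,4,5,6,7}  [new]
{1} --b--> {1,2,4,6,7}  [new]
{1} --c--> {2,3,4,5,7}  [new]
{1,2,4,5,6,7} --a--> {1,2,3,4,5,6,7}  [new]
{1,2,4,5,6,7} --b--> {1,2,3,4,5,6,7}  [seen]
{1,2,4,5,6,7} --c--> {1,2,3,4,5,6,7}  [seen]
{1,2,4,6,7} --a--> {1,2,3,4,5,6,7}  [seen]
{1,2,4,6,7} --b--> {1,2,3,4,5,6,7}  [seen]
{1,2,4,6,7} --c--> {1,2,3,4,5,6,7}  [seen]
{2,3,4,5,7} --a--> {1,2,3,4,5,6,7}  [seen]
{2,3,4,5,7} --b--> {1,2,3,4,5,6,7}  [seen]
{2,3,4,5,7} --c--> {1,3,4,6,7}  [new]
{1,2,3,4,5,6,7} --a--> {1,2,3,4,5,6,7}  [seen]
{1,2,3,4,5,6,7} --b--> {1,2,3,4,5,6,7}  [seen]
{1,2,3,4,5,6,7} --c--> {1,2,3,4,5,6,7}  [seen]
{1,3,4,6,7} --a--> {1,2,3,4,5,6,7}  [seen]
{1,3,4,6,7} --b--> {1,2,3,4,5,6,7}  [seen]
{1,3,4,6,7} --c--> {1,2,3,4,5,6,7}  [seen]
Reachable DFA states: {1}, {1,2,4,5,6,7}, {1,2,4,6,7}, {2,3,4,5,7}, {1,2,3,4,5,6,7}, {1,3,4,6,7}.
{1,2,4,5,6,7} is among them.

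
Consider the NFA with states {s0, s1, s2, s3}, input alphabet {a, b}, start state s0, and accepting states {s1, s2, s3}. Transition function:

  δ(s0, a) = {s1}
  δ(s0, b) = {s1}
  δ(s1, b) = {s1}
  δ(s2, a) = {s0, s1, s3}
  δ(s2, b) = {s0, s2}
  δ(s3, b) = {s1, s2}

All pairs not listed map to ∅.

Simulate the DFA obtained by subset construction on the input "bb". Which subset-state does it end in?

{s1}

Start: {s0}.
δ(s0,b) = {s1}.
Union: {s1}.
After b: {s1}.
δ(s1,b) = {s1}.
Union: {s1}.
After b: {s1}.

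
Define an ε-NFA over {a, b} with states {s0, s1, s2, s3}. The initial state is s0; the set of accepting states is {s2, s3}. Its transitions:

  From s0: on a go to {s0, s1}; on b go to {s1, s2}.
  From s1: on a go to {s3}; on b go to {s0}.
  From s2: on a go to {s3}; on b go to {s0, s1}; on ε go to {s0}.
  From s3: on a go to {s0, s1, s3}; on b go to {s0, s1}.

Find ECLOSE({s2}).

Begin with {s2}.
s2 →ε {s0}; add s0.
ε-closure = {s0, s2}.

{s0, s2}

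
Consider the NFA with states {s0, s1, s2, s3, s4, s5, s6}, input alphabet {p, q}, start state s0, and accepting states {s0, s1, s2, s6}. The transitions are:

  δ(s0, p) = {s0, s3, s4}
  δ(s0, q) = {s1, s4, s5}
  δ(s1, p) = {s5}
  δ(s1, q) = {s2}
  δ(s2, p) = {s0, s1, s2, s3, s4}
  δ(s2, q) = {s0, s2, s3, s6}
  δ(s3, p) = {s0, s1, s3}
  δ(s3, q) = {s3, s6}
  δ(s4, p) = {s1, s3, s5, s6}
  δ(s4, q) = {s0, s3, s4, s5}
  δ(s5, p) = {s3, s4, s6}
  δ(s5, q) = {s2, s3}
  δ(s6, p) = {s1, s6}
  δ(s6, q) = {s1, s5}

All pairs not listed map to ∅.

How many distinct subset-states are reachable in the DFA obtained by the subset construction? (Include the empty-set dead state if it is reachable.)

7

Start state of the DFA: {s0}.
{s0} --p--> {s0, s3, s4}  [new]
{s0} --q--> {s1, s4, s5}  [new]
{s0, s3, s4} --p--> {s0, s1, s3, s4, s5, s6}  [new]
{s0, s3, s4} --q--> {s0, s1, s3, s4, s5, s6}  [seen]
{s1, s4, s5} --p--> {s1, s3, s4, s5, s6}  [new]
{s1, s4, s5} --q--> {s0, s2, s3, s4, s5}  [new]
{s0, s1, s3, s4, s5, s6} --p--> {s0, s1, s3, s4, s5, s6}  [seen]
{s0, s1, s3, s4, s5, s6} --q--> {s0, s1, s2, s3, s4, s5, s6}  [new]
{s1, s3, s4, s5, s6} --p--> {s0, s1, s3, s4, s5, s6}  [seen]
{s1, s3, s4, s5, s6} --q--> {s0, s1, s2, s3, s4, s5, s6}  [seen]
{s0, s2, s3, s4, s5} --p--> {s0, s1, s2, s3, s4, s5, s6}  [seen]
{s0, s2, s3, s4, s5} --q--> {s0, s1, s2, s3, s4, s5, s6}  [seen]
{s0, s1, s2, s3, s4, s5, s6} --p--> {s0, s1, s2, s3, s4, s5, s6}  [seen]
{s0, s1, s2, s3, s4, s5, s6} --q--> {s0, s1, s2, s3, s4, s5, s6}  [seen]
Reachable DFA states: {s0}, {s0, s3, s4}, {s1, s4, s5}, {s0, s1, s3, s4, s5, s6}, {s1, s3, s4, s5, s6}, {s0, s2, s3, s4, s5}, {s0, s1, s2, s3, s4, s5, s6}.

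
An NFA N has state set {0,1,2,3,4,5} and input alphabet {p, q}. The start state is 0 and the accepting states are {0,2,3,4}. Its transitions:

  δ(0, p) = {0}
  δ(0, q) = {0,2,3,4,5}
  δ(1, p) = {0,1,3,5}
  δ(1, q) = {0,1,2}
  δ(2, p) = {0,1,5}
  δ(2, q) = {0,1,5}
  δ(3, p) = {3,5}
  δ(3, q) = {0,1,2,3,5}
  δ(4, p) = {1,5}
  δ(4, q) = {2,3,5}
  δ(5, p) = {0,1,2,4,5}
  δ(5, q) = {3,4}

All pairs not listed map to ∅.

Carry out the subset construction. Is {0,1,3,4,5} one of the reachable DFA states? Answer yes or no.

Start state of the DFA: {0}.
{0} --p--> {0}  [seen]
{0} --q--> {0,2,3,4,5}  [new]
{0,2,3,4,5} --p--> {0,1,2,3,4,5}  [new]
{0,2,3,4,5} --q--> {0,1,2,3,4,5}  [seen]
{0,1,2,3,4,5} --p--> {0,1,2,3,4,5}  [seen]
{0,1,2,3,4,5} --q--> {0,1,2,3,4,5}  [seen]
Reachable DFA states: {0}, {0,2,3,4,5}, {0,1,2,3,4,5}.
{0,1,3,4,5} is not among them.

no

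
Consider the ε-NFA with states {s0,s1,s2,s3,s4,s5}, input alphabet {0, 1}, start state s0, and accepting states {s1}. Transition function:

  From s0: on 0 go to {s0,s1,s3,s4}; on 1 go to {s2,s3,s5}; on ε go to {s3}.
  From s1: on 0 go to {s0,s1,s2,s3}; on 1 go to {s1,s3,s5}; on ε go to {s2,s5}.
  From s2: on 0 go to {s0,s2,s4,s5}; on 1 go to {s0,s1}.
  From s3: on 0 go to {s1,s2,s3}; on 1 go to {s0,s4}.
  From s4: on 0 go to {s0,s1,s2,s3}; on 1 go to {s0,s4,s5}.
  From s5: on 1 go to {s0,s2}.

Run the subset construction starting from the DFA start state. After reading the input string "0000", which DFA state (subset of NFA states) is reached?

{s0,s1,s2,s3,s4,s5}

Start: {s0,s3}.
δ(s0,0) = {s0,s1,s3,s4}; δ(s3,0) = {s1,s2,s3}.
Union: {s0,s1,s2,s3,s4}.
ε-closure gives {s0,s1,s2,s3,s4,s5}.
After 0: {s0,s1,s2,s3,s4,s5}.
δ(s0,0) = {s0,s1,s3,s4}; δ(s1,0) = {s0,s1,s2,s3}; δ(s2,0) = {s0,s2,s4,s5}; δ(s3,0) = {s1,s2,s3}; δ(s4,0) = {s0,s1,s2,s3}; δ(s5,0) = ∅.
Union: {s0,s1,s2,s3,s4,s5}.
After 0: {s0,s1,s2,s3,s4,s5}.
δ(s0,0) = {s0,s1,s3,s4}; δ(s1,0) = {s0,s1,s2,s3}; δ(s2,0) = {s0,s2,s4,s5}; δ(s3,0) = {s1,s2,s3}; δ(s4,0) = {s0,s1,s2,s3}; δ(s5,0) = ∅.
Union: {s0,s1,s2,s3,s4,s5}.
After 0: {s0,s1,s2,s3,s4,s5}.
δ(s0,0) = {s0,s1,s3,s4}; δ(s1,0) = {s0,s1,s2,s3}; δ(s2,0) = {s0,s2,s4,s5}; δ(s3,0) = {s1,s2,s3}; δ(s4,0) = {s0,s1,s2,s3}; δ(s5,0) = ∅.
Union: {s0,s1,s2,s3,s4,s5}.
After 0: {s0,s1,s2,s3,s4,s5}.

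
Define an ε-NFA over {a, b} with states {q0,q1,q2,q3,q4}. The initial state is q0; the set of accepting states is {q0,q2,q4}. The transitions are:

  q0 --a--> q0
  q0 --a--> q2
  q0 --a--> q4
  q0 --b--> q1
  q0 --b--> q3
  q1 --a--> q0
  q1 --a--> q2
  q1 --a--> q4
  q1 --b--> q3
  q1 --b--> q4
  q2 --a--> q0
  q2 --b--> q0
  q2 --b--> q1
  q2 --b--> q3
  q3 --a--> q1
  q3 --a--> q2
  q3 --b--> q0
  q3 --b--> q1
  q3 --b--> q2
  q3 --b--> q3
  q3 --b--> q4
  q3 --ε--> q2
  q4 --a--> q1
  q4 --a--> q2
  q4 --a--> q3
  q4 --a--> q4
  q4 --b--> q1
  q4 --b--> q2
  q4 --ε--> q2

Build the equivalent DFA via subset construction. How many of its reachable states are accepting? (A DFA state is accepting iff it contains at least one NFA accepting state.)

Start state of the DFA: {q0} (ε-closure of the NFA start).
{q0} --a--> {q0,q2,q4}  [new]
{q0} --b--> {q1,q2,q3}  [new]
{q0,q2,q4} --a--> {q0,q1,q2,q3,q4}  [new]
{q0,q2,q4} --b--> {q0,q1,q2,q3}  [new]
{q1,q2,q3} --a--> {q0,q1,q2,q4}  [new]
{q1,q2,q3} --b--> {q0,q1,q2,q3,q4}  [seen]
{q0,q1,q2,q3,q4} --a--> {q0,q1,q2,q3,q4}  [seen]
{q0,q1,q2,q3,q4} --b--> {q0,q1,q2,q3,q4}  [seen]
{q0,q1,q2,q3} --a--> {q0,q1,q2,q4}  [seen]
{q0,q1,q2,q3} --b--> {q0,q1,q2,q3,q4}  [seen]
{q0,q1,q2,q4} --a--> {q0,q1,q2,q3,q4}  [seen]
{q0,q1,q2,q4} --b--> {q0,q1,q2,q3,q4}  [seen]
Reachable DFA states: {q0}, {q0,q2,q4}, {q1,q2,q3}, {q0,q1,q2,q3,q4}, {q0,q1,q2,q3}, {q0,q1,q2,q4}.
Accepting DFA states (contain an NFA accepting state): {q0}, {q0,q2,q4}, {q1,q2,q3}, {q0,q1,q2,q3,q4}, {q0,q1,q2,q3}, {q0,q1,q2,q4}.

6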